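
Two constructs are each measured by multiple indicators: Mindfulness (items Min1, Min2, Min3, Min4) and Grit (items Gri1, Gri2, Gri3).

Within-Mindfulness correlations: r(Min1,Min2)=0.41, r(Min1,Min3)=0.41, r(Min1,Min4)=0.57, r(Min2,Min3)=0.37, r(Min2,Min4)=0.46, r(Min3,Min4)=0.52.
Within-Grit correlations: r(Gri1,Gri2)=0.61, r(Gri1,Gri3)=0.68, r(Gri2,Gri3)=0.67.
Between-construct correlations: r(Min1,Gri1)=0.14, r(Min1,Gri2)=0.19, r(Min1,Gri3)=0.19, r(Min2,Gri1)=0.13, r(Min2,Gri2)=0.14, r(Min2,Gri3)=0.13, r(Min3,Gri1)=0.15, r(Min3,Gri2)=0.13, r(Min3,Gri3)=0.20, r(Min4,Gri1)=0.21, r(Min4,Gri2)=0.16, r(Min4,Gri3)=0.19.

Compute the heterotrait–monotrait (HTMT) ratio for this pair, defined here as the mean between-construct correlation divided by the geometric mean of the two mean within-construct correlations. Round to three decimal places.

Mean between = 1.96/12 = 0.1633.
Mean within-Min = 2.74/6 = 0.4567; mean within-Gri = 1.96/3 = 0.6533.
Geometric mean = √(0.4567 × 0.6533) = 0.5462.
HTMT = 0.1633 / 0.5462 = 0.299.

0.299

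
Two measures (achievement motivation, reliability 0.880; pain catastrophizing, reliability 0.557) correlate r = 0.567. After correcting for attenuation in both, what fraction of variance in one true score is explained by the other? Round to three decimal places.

Disattenuated r = 0.567 / √(0.880 × 0.557) = 0.567 / 0.7001 = 0.8099.
Shared true-score variance = 0.8099² = 0.6559 ≈ 0.656.

0.656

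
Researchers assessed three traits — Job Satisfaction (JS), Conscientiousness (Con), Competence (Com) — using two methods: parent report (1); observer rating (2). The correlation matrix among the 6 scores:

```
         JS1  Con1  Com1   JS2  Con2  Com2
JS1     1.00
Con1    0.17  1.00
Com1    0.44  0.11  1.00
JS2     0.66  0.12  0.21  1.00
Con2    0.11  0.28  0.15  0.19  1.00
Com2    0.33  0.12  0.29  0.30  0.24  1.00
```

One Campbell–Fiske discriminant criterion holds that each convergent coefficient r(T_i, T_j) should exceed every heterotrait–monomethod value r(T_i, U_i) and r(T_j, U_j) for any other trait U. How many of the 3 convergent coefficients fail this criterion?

Checking each validity diagonal entry against its comparison values:
JS (methods 1·2): 0.66 vs {0.17, 0.19, 0.44, 0.30} → pass.
Con (methods 1·2): 0.28 vs {0.17, 0.19, 0.11, 0.24} → pass.
Com (methods 1·2): 0.29 vs {0.44, 0.30, 0.11, 0.24} → fail.
1 of 3 fail.

1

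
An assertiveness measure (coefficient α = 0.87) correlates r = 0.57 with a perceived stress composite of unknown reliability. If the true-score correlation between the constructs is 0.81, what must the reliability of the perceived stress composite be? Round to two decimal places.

0.57

r_true = r_obs / √(r_xx · r_yy) ⇒ 0.81 = 0.57 / √(0.87 · r_yy).
√(0.87 · r_yy) = 0.57 / 0.81 = 0.7037; 0.87 · r_yy = 0.4952; r_yy = 0.4952 / 0.87 ≈ 0.57.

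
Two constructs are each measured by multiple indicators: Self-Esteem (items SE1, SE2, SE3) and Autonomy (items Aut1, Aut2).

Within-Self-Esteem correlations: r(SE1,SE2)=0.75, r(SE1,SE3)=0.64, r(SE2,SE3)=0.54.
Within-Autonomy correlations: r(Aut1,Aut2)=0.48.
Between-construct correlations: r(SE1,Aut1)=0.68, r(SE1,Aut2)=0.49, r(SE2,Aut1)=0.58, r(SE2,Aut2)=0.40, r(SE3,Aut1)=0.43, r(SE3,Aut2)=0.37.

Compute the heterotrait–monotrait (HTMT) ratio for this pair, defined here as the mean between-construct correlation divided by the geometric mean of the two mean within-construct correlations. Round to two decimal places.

Mean between = 2.95/6 = 0.4917.
Mean within-SE = 1.93/3 = 0.6433; mean within-Aut = 0.48/1 = 0.4800.
Geometric mean = √(0.6433 × 0.4800) = 0.5557.
HTMT = 0.4917 / 0.5557 = 0.88.

0.88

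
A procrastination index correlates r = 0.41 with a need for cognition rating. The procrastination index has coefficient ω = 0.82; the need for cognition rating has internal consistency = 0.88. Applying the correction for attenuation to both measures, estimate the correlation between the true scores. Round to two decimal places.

r_true = r_obs / √(r_xx · r_yy) = 0.41 / √(0.82 × 0.88) = 0.41 / √0.7216 = 0.41 / 0.8495 ≈ 0.48.

0.48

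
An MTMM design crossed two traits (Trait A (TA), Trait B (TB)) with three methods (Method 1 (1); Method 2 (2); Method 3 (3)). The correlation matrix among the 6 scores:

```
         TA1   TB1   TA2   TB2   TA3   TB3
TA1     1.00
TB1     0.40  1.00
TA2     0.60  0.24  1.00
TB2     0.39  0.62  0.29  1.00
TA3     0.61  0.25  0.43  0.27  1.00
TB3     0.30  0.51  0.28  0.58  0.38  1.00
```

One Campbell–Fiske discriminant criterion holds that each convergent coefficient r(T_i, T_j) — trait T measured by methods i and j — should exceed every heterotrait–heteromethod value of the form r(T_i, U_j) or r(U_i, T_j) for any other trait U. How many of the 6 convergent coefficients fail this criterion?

0

Convergent coefficients and their comparison sets:
TA (methods 1·2): 0.60 vs {0.39, 0.24} → pass.
TA (methods 1·3): 0.61 vs {0.30, 0.25} → pass.
TA (methods 2·3): 0.43 vs {0.28, 0.27} → pass.
TB (methods 1·2): 0.62 vs {0.24, 0.39} → pass.
TB (methods 1·3): 0.51 vs {0.25, 0.30} → pass.
TB (methods 2·3): 0.58 vs {0.27, 0.28} → pass.
0 of 6 fail.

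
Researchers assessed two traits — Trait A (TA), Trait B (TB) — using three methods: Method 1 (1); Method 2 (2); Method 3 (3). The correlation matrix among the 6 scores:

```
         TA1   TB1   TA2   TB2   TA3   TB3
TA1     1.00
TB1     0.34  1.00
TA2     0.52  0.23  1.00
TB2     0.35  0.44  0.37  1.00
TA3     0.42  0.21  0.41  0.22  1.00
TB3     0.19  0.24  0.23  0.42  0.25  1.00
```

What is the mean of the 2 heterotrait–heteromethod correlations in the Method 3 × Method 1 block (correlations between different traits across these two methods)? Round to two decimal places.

0.20

HTHM values (method 3 × method 1): 0.21, 0.19; mean = 0.40/2 = 0.20.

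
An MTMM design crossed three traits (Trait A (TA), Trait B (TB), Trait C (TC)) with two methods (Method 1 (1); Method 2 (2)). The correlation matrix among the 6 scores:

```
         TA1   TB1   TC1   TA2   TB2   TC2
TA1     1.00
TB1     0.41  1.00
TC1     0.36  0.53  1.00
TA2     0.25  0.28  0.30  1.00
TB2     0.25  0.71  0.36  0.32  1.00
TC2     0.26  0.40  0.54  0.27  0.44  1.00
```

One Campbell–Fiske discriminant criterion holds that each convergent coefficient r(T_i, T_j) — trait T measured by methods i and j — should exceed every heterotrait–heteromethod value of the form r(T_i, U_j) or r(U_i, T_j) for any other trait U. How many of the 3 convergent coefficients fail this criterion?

Convergent coefficients and their comparison sets:
TA (methods 1·2): 0.25 vs {0.25, 0.28, 0.26, 0.30} → fail.
TB (methods 1·2): 0.71 vs {0.28, 0.25, 0.40, 0.36} → pass.
TC (methods 1·2): 0.54 vs {0.30, 0.26, 0.36, 0.40} → pass.
1 of 3 fail.

1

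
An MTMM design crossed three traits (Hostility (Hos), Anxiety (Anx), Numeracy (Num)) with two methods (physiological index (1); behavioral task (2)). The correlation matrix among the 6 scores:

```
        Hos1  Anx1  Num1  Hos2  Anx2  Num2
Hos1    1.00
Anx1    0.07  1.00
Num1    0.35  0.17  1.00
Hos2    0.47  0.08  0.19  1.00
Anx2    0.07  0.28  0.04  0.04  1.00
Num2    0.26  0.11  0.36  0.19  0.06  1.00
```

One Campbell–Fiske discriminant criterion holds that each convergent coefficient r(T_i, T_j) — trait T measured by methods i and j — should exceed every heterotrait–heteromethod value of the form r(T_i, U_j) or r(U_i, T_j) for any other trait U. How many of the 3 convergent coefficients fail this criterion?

0

Convergent coefficients and their comparison sets:
Hos (methods 1·2): 0.47 vs {0.07, 0.08, 0.26, 0.19} → pass.
Anx (methods 1·2): 0.28 vs {0.08, 0.07, 0.11, 0.04} → pass.
Num (methods 1·2): 0.36 vs {0.19, 0.26, 0.04, 0.11} → pass.
0 of 3 fail.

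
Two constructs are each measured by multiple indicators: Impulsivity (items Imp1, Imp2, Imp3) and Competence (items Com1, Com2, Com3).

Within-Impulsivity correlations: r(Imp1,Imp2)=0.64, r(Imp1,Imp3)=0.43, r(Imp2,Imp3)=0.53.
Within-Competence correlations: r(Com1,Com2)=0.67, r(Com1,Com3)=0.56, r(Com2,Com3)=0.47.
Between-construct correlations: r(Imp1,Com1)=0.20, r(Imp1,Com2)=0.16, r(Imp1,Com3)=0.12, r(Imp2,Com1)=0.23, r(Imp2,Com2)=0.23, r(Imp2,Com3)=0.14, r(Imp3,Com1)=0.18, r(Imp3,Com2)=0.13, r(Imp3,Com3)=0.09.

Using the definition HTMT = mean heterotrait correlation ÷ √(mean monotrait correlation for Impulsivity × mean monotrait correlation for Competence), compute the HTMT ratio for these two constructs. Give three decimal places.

0.299

Between-construct mean = 1.48/9 = 0.1644.
Mean within-Imp = 1.60/3 = 0.5333; mean within-Com = 1.70/3 = 0.5667.
Geometric mean = √(0.5333 × 0.5667) = 0.5497.
HTMT = 0.1644 / 0.5497 = 0.299.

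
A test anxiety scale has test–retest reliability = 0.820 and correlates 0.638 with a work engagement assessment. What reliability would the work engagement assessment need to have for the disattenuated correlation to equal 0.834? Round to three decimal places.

0.714

r_true = r_obs / √(r_xx · r_yy) ⇒ 0.834 = 0.638 / √(0.820 · r_yy).
√(0.820 · r_yy) = 0.638 / 0.834 = 0.7650; 0.820 · r_yy = 0.5852; r_yy = 0.5852 / 0.820 ≈ 0.714.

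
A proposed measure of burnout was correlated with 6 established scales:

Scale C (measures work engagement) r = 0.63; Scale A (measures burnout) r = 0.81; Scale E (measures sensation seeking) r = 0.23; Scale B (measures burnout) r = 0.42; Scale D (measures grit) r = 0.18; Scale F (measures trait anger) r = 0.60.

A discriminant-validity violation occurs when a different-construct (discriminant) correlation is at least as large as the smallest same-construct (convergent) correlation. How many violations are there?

Convergent (same construct = burnout): Scale A, Scale B.
Smallest convergent = 0.42. Discriminant values: 0.63, 0.23, 0.18, 0.60; count ≥ 0.42 → 2.

2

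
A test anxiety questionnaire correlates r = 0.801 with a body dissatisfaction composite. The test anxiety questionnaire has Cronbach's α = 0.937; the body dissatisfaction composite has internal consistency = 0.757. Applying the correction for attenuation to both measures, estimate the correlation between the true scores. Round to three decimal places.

r_true = r_obs / √(r_xx · r_yy) = 0.801 / √(0.937 × 0.757) = 0.801 / √0.709309 = 0.801 / 0.8422 ≈ 0.951.

0.951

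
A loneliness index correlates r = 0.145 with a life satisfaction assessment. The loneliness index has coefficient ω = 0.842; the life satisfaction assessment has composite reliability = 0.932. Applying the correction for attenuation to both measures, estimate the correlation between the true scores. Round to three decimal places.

0.164

r_true = r_obs / √(r_xx · r_yy) = 0.145 / √(0.842 × 0.932) = 0.145 / √0.784744 = 0.145 / 0.8859 ≈ 0.164.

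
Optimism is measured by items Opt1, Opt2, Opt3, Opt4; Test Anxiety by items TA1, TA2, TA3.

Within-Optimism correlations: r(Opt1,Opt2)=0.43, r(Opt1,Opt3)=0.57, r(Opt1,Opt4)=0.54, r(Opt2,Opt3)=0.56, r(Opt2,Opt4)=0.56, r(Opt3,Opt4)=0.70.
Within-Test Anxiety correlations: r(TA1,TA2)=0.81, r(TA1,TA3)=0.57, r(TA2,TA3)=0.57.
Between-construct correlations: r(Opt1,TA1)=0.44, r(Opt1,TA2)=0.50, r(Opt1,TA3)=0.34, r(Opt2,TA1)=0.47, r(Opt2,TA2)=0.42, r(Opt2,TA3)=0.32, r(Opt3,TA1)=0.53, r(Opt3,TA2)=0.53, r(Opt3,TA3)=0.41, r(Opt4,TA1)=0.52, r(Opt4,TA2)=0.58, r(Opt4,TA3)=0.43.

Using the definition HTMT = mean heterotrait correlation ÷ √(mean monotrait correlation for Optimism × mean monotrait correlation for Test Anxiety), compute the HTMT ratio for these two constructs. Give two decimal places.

Mean heterotrait r = 5.49/12 = 0.4575.
Mean within-Opt = 3.36/6 = 0.5600; mean within-TA = 1.95/3 = 0.6500.
Geometric mean = √(0.5600 × 0.6500) = 0.6033.
HTMT = 0.4575 / 0.6033 = 0.76.

0.76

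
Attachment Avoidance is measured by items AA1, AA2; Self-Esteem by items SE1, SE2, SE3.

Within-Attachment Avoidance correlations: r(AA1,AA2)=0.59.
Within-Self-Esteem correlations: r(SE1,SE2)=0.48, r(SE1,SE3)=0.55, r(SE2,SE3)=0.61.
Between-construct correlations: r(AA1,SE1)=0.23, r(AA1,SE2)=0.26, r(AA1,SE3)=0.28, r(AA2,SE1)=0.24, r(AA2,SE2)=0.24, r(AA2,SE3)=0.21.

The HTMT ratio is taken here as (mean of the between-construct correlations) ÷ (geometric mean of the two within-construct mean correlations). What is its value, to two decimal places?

0.43

Mean heterotrait r = 1.46/6 = 0.2433.
Mean within-AA = 0.59/1 = 0.5900; mean within-SE = 1.64/3 = 0.5467.
Geometric mean = √(0.5900 × 0.5467) = 0.5679.
HTMT = 0.2433 / 0.5679 = 0.43.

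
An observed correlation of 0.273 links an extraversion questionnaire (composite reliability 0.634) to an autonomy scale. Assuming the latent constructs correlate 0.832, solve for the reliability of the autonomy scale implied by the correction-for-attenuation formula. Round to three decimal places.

0.170

r_true = r_obs / √(r_xx · r_yy) ⇒ 0.832 = 0.273 / √(0.634 · r_yy).
√(0.634 · r_yy) = 0.273 / 0.832 = 0.3281; 0.634 · r_yy = 0.1076; r_yy = 0.1076 / 0.634 ≈ 0.170.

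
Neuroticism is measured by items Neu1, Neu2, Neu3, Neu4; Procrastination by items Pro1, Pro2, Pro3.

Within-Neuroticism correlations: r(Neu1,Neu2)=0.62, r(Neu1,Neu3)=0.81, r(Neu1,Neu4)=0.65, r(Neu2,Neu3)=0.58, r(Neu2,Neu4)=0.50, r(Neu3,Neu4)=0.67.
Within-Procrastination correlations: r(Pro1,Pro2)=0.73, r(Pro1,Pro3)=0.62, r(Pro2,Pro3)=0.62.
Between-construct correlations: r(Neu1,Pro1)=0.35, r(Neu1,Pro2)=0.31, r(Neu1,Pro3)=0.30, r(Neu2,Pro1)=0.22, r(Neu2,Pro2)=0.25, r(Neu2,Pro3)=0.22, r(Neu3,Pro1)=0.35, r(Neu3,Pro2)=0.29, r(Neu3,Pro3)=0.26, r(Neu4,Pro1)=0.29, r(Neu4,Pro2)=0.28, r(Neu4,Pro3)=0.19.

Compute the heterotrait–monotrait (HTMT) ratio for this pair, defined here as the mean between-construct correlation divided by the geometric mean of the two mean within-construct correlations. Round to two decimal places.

0.43

Between-construct mean = 3.31/12 = 0.2758.
Mean within-Neu = 3.83/6 = 0.6383; mean within-Pro = 1.97/3 = 0.6567.
Geometric mean = √(0.6383 × 0.6567) = 0.6474.
HTMT = 0.2758 / 0.6474 = 0.43.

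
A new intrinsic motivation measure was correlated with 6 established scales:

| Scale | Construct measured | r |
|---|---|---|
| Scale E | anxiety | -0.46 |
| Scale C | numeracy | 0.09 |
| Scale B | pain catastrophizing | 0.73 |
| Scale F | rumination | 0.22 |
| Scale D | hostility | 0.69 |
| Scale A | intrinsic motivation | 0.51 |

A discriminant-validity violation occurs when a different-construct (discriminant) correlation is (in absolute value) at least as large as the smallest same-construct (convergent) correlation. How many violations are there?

2

Convergent (same construct = intrinsic motivation): Scale A.
Smallest convergent = 0.51. Discriminant |r|: 0.46, 0.09, 0.73, 0.22, 0.69; count ≥ 0.51 → 2.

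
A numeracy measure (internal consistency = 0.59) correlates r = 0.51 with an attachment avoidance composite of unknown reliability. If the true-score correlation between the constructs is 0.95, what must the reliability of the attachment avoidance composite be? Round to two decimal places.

0.49

r_true = r_obs / √(r_xx · r_yy) ⇒ 0.95 = 0.51 / √(0.59 · r_yy).
√(0.59 · r_yy) = 0.51 / 0.95 = 0.5368; 0.59 · r_yy = 0.2882; r_yy = 0.2882 / 0.59 ≈ 0.49.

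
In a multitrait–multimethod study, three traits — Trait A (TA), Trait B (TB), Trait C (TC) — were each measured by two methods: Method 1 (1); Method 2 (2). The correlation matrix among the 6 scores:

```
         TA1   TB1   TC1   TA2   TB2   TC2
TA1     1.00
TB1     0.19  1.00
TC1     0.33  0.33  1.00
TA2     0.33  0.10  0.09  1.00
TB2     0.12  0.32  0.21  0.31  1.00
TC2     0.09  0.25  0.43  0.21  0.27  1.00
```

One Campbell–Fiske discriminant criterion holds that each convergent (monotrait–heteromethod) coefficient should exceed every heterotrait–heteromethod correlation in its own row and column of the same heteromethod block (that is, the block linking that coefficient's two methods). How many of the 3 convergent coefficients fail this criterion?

Each convergent coefficient versus the relevant comparison correlations:
TA (methods 1·2): 0.33 vs {0.12, 0.10, 0.09, 0.09} → pass.
TB (methods 1·2): 0.32 vs {0.10, 0.12, 0.25, 0.21} → pass.
TC (methods 1·2): 0.43 vs {0.09, 0.09, 0.21, 0.25} → pass.
0 of 3 fail.

0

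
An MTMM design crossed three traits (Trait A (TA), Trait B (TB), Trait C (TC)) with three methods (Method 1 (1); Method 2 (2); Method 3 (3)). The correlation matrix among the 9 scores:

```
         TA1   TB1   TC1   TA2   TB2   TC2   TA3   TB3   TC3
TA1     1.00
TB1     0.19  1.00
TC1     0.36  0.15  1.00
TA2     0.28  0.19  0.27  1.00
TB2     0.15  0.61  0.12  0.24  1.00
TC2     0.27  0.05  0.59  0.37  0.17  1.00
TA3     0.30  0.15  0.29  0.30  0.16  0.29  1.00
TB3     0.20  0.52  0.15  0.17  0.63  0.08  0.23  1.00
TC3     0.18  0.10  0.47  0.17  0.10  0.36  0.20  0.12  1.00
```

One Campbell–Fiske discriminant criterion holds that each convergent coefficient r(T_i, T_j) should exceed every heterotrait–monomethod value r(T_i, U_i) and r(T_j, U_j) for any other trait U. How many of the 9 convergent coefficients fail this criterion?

Each convergent coefficient versus the relevant comparison correlations:
TA (methods 1·2): 0.28 vs {0.19, 0.24, 0.36, 0.37} → fail.
TA (methods 1·3): 0.30 vs {0.19, 0.23, 0.36, 0.20} → fail.
TA (methods 2·3): 0.30 vs {0.24, 0.23, 0.37, 0.20} → fail.
TB (methods 1·2): 0.61 vs {0.19, 0.24, 0.15, 0.17} → pass.
TB (methods 1·3): 0.52 vs {0.19, 0.23, 0.15, 0.12} → pass.
TB (methods 2·3): 0.63 vs {0.24, 0.23, 0.17, 0.12} → pass.
TC (methods 1·2): 0.59 vs {0.36, 0.37, 0.15, 0.17} → pass.
TC (methods 1·3): 0.47 vs {0.36, 0.20, 0.15, 0.12} → pass.
TC (methods 2·3): 0.36 vs {0.37, 0.20, 0.17, 0.12} → fail.
4 of 9 fail.

4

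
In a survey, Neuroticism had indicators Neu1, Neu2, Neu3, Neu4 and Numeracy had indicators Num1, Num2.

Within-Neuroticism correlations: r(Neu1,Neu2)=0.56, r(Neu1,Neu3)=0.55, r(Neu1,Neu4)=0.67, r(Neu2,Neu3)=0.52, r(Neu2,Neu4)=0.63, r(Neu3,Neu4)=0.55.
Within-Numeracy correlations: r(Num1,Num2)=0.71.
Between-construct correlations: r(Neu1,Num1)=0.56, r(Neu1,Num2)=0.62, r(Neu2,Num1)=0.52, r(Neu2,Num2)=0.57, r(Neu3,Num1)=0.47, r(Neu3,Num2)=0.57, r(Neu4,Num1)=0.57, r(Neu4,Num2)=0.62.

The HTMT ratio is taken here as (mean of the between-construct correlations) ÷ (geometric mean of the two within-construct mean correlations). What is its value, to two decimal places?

0.88

Mean between = 4.50/8 = 0.5625.
Mean within-Neu = 3.48/6 = 0.5800; mean within-Num = 0.71/1 = 0.7100.
Geometric mean = √(0.5800 × 0.7100) = 0.6417.
HTMT = 0.5625 / 0.6417 = 0.88.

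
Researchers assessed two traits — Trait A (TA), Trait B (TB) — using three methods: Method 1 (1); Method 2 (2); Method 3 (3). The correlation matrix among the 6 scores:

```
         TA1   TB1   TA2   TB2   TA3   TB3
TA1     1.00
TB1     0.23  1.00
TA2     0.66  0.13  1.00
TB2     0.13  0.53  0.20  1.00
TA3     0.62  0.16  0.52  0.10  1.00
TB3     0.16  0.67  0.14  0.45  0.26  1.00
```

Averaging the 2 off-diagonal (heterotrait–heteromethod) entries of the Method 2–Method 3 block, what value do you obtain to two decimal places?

HTHM values (method 2 × method 3): 0.14, 0.10; mean = 0.24/2 = 0.12.

0.12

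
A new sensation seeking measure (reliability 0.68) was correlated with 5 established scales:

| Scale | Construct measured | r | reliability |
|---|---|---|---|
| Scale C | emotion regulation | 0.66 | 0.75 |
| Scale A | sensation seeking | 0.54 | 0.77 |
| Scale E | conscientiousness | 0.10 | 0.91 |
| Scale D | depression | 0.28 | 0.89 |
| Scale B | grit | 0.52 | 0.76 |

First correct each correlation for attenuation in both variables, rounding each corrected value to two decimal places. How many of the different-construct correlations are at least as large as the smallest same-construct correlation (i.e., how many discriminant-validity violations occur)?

Disattenuated r (r / √(r_scale · r_new)):
  Scale C (disc): 0.66 / √(0.75·0.68) = 0.92
  Scale A (conv): 0.54 / √(0.77·0.68) = 0.75
  Scale E (disc): 0.10 / √(0.91·0.68) = 0.13
  Scale D (disc): 0.28 / √(0.89·0.68) = 0.36
  Scale B (disc): 0.52 / √(0.76·0.68) = 0.72
Smallest convergent = 0.75. Discriminant values: 0.92, 0.13, 0.36, 0.72; count ≥ 0.75 → 1.

1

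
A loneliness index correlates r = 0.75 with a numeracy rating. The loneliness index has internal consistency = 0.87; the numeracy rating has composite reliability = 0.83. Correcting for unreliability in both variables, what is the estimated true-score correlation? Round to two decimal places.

r_true = r_obs / √(r_xx · r_yy) = 0.75 / √(0.87 × 0.83) = 0.75 / √0.7221 = 0.75 / 0.8498 ≈ 0.88.

0.88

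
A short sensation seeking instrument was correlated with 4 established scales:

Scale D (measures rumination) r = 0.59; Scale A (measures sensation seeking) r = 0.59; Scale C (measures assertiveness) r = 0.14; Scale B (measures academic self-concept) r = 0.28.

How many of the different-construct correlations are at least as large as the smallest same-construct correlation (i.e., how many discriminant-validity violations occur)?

1

Convergent (same construct = sensation seeking): Scale A.
Smallest convergent = 0.59. Discriminant values: 0.59, 0.14, 0.28; count ≥ 0.59 → 1.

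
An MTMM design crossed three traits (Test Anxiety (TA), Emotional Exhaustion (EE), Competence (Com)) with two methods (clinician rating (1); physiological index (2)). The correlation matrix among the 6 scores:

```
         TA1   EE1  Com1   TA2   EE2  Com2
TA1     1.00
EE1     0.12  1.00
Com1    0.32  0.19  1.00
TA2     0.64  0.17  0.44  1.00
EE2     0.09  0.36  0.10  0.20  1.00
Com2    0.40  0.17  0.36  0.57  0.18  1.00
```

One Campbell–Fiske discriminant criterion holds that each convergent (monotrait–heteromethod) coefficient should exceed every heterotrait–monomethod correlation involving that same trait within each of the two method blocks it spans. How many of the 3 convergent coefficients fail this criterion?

Checking each validity diagonal entry against its comparison values:
TA (methods 1·2): 0.64 vs {0.12, 0.20, 0.32, 0.57} → pass.
EE (methods 1·2): 0.36 vs {0.12, 0.20, 0.19, 0.18} → pass.
Com (methods 1·2): 0.36 vs {0.32, 0.57, 0.19, 0.18} → fail.
1 of 3 fail.

1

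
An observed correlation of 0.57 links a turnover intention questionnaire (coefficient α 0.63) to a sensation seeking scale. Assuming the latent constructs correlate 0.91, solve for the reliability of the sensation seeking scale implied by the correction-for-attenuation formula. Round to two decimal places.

r_true = r_obs / √(r_xx · r_yy) ⇒ 0.91 = 0.57 / √(0.63 · r_yy).
√(0.63 · r_yy) = 0.57 / 0.91 = 0.6264; 0.63 · r_yy = 0.3924; r_yy = 0.3924 / 0.63 ≈ 0.62.

0.62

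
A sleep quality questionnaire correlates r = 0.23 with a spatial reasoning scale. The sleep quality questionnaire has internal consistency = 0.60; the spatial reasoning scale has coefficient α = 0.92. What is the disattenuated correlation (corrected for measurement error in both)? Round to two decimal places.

0.31

r_true = r_obs / √(r_xx · r_yy) = 0.23 / √(0.60 × 0.92) = 0.23 / √0.5520 = 0.23 / 0.7430 ≈ 0.31.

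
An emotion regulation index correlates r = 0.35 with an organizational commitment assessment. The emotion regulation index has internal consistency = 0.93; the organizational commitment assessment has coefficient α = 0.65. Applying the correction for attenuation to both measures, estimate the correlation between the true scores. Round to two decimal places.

0.45

r_true = r_obs / √(r_xx · r_yy) = 0.35 / √(0.93 × 0.65) = 0.35 / √0.6045 = 0.35 / 0.7775 ≈ 0.45.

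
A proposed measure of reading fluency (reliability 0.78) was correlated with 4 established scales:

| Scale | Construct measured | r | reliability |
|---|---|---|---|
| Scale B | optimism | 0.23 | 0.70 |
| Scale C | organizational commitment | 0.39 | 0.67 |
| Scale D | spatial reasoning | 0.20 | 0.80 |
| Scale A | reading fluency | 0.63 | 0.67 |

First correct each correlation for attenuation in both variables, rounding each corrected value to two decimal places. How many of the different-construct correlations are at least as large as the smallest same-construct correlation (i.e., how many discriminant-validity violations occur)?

Disattenuated r (r / √(r_scale · r_new)):
  Scale B (disc): 0.23 / √(0.70·0.78) = 0.31
  Scale C (disc): 0.39 / √(0.67·0.78) = 0.54
  Scale D (disc): 0.20 / √(0.80·0.78) = 0.25
  Scale A (conv): 0.63 / √(0.67·0.78) = 0.87
Smallest convergent = 0.87. Discriminant values: 0.31, 0.54, 0.25; count ≥ 0.87 → 0.

0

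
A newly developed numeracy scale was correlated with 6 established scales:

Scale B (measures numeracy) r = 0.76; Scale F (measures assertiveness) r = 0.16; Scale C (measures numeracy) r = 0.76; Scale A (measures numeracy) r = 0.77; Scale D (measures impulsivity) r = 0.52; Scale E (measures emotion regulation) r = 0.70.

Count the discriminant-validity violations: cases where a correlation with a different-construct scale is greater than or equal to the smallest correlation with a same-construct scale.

Convergent (same construct = numeracy): Scale B, Scale C, Scale A.
Smallest convergent = 0.76. Discriminant values: 0.16, 0.52, 0.70; count ≥ 0.76 → 0.

0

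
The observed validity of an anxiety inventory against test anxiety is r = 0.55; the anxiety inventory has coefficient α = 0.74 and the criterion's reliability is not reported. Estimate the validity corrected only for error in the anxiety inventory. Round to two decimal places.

0.64

Single correction: r_c = r_obs / √r_xx = 0.55 / √0.74 = 0.55 / 0.8602 ≈ 0.64.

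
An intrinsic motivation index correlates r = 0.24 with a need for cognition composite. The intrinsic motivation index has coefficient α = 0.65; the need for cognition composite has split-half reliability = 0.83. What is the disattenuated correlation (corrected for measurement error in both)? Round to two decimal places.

0.33

r_true = r_obs / √(r_xx · r_yy) = 0.24 / √(0.65 × 0.83) = 0.24 / √0.5395 = 0.24 / 0.7345 ≈ 0.33.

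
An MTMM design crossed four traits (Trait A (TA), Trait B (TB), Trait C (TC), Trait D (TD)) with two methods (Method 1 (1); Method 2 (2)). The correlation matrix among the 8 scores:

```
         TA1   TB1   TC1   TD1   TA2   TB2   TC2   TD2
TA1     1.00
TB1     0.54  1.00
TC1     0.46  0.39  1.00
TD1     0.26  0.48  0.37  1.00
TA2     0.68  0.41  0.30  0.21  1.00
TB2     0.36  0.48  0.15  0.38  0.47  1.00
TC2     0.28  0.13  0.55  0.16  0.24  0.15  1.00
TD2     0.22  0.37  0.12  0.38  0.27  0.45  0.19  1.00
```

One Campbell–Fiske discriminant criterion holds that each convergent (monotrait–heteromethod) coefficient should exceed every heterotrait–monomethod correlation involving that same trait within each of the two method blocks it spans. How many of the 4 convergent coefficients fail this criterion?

2

Checking each validity diagonal entry against its comparison values:
TA (methods 1·2): 0.68 vs {0.54, 0.47, 0.46, 0.24, 0.26, 0.27} → pass.
TB (methods 1·2): 0.48 vs {0.54, 0.47, 0.39, 0.15, 0.48, 0.45} → fail.
TC (methods 1·2): 0.55 vs {0.46, 0.24, 0.39, 0.15, 0.37, 0.19} → pass.
TD (methods 1·2): 0.38 vs {0.26, 0.27, 0.48, 0.45, 0.37, 0.19} → fail.
2 of 4 fail.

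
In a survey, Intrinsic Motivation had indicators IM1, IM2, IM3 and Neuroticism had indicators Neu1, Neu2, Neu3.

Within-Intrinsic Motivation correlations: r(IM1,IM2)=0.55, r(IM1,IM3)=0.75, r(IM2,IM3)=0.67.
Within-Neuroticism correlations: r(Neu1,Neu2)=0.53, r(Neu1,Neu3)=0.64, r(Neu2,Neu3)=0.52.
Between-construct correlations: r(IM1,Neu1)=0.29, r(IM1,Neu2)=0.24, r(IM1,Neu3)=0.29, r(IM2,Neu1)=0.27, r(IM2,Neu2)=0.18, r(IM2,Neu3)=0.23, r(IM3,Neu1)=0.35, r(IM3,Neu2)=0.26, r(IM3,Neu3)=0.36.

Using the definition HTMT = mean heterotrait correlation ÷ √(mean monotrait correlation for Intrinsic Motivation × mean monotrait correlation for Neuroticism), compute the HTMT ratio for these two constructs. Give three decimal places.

0.451

Mean heterotrait r = 2.47/9 = 0.2744.
Mean within-IM = 1.97/3 = 0.6567; mean within-Neu = 1.69/3 = 0.5633.
Geometric mean = √(0.6567 × 0.5633) = 0.6082.
HTMT = 0.2744 / 0.6082 = 0.451.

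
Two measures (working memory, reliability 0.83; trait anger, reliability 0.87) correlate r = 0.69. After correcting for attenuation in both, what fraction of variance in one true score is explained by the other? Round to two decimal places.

0.66

Disattenuated r = 0.69 / √(0.83 × 0.87) = 0.69 / 0.8498 = 0.8120.
Shared true-score variance = 0.8120² = 0.6593 ≈ 0.66.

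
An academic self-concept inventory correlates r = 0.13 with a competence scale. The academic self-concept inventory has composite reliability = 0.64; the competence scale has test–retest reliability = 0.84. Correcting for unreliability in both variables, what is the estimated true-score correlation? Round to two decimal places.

r_true = r_obs / √(r_xx · r_yy) = 0.13 / √(0.64 × 0.84) = 0.13 / √0.5376 = 0.13 / 0.7332 ≈ 0.18.

0.18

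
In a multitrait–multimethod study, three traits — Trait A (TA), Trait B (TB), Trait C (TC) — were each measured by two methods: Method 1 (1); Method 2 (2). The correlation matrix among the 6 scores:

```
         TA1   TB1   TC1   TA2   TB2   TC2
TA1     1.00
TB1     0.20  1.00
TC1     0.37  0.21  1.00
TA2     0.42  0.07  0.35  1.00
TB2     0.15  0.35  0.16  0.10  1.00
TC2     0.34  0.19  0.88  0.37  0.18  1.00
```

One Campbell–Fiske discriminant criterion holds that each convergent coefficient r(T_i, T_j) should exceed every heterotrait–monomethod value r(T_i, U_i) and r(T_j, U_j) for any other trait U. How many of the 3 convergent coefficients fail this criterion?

Convergent coefficients and their comparison sets:
TA (methods 1·2): 0.42 vs {0.20, 0.10, 0.37, 0.37} → pass.
TB (methods 1·2): 0.35 vs {0.20, 0.10, 0.21, 0.18} → pass.
TC (methods 1·2): 0.88 vs {0.37, 0.37, 0.21, 0.18} → pass.
0 of 3 fail.

0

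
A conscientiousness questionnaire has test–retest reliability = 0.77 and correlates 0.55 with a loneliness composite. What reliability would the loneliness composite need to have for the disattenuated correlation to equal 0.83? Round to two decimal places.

r_true = r_obs / √(r_xx · r_yy) ⇒ 0.83 = 0.55 / √(0.77 · r_yy).
√(0.77 · r_yy) = 0.55 / 0.83 = 0.6627; 0.77 · r_yy = 0.4392; r_yy = 0.4392 / 0.77 ≈ 0.57.

0.57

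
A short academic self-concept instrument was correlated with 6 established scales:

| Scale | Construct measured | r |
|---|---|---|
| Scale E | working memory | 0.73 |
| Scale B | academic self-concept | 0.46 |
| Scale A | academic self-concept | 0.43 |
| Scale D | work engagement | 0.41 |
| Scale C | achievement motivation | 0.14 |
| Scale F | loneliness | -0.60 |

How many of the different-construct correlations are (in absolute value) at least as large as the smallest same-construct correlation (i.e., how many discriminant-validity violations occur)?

Convergent (same construct = academic self-concept): Scale B, Scale A.
Smallest convergent = 0.43. Discriminant |r|: 0.73, 0.41, 0.14, 0.60; count ≥ 0.43 → 2.

2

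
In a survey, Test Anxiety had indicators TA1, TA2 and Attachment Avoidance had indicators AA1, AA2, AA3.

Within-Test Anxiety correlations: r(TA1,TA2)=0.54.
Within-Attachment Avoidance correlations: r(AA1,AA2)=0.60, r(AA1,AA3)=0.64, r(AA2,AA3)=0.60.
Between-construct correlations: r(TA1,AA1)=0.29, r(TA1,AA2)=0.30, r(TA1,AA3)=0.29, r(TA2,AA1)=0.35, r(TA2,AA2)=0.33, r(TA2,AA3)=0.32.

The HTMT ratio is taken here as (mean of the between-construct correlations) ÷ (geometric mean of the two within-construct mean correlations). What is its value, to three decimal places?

0.544

Between-construct mean = 1.88/6 = 0.3133.
Mean within-TA = 0.54/1 = 0.5400; mean within-AA = 1.84/3 = 0.6133.
Geometric mean = √(0.5400 × 0.6133) = 0.5755.
HTMT = 0.3133 / 0.5755 = 0.544.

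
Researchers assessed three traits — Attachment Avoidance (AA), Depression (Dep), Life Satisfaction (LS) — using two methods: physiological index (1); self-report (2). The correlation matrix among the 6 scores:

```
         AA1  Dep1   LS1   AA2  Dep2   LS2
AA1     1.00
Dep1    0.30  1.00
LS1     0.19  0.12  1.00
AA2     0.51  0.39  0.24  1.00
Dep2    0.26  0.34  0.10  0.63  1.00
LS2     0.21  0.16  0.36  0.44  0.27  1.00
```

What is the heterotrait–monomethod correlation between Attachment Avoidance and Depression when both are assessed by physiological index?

0.30

Different traits, same method: r(AA1, Dep1) = 0.30.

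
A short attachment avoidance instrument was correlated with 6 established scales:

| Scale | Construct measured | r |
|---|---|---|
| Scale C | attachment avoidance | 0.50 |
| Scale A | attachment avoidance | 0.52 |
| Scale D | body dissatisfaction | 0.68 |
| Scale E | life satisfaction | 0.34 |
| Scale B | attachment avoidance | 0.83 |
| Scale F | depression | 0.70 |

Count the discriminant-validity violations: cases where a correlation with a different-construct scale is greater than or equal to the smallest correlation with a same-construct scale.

2

Convergent (same construct = attachment avoidance): Scale C, Scale A, Scale B.
Smallest convergent = 0.50. Discriminant values: 0.68, 0.34, 0.70; count ≥ 0.50 → 2.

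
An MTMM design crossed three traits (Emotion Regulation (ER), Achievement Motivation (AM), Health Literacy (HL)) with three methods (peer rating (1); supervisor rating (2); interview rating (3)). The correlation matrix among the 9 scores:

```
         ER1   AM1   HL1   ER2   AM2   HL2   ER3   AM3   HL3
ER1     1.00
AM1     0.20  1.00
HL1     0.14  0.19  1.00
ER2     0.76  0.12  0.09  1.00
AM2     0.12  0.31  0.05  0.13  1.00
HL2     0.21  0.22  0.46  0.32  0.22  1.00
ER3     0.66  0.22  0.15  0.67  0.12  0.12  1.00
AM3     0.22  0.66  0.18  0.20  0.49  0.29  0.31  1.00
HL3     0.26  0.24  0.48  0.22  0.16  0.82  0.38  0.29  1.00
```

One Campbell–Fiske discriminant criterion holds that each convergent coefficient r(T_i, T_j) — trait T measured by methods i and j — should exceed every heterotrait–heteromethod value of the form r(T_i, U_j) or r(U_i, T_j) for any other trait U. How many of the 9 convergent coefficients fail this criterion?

Convergent coefficients and their comparison sets:
ER (methods 1·2): 0.76 vs {0.12, 0.12, 0.21, 0.09} → pass.
ER (methods 1·3): 0.66 vs {0.22, 0.22, 0.26, 0.15} → pass.
ER (methods 2·3): 0.67 vs {0.20, 0.12, 0.22, 0.12} → pass.
AM (methods 1·2): 0.31 vs {0.12, 0.12, 0.22, 0.05} → pass.
AM (methods 1·3): 0.66 vs {0.22, 0.22, 0.24, 0.18} → pass.
AM (methods 2·3): 0.49 vs {0.12, 0.20, 0.16, 0.29} → pass.
HL (methods 1·2): 0.46 vs {0.09, 0.21, 0.05, 0.22} → pass.
HL (methods 1·3): 0.48 vs {0.15, 0.26, 0.18, 0.24} → pass.
HL (methods 2·3): 0.82 vs {0.12, 0.22, 0.29, 0.16} → pass.
0 of 9 fail.

0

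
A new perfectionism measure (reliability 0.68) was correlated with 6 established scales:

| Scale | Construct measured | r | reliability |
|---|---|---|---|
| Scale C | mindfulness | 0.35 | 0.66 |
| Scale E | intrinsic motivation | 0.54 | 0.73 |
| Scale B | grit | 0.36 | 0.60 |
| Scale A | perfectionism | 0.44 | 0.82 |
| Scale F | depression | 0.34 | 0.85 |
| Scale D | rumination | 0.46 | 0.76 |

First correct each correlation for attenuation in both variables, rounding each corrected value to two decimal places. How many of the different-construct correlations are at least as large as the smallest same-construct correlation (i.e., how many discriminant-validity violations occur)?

2

Disattenuated r (r / √(r_scale · r_new)):
  Scale C (disc): 0.35 / √(0.66·0.68) = 0.52
  Scale E (disc): 0.54 / √(0.73·0.68) = 0.77
  Scale B (disc): 0.36 / √(0.60·0.68) = 0.56
  Scale A (conv): 0.44 / √(0.82·0.68) = 0.59
  Scale F (disc): 0.34 / √(0.85·0.68) = 0.45
  Scale D (disc): 0.46 / √(0.76·0.68) = 0.64
Smallest convergent = 0.59. Discriminant values: 0.52, 0.77, 0.56, 0.45, 0.64; count ≥ 0.59 → 2.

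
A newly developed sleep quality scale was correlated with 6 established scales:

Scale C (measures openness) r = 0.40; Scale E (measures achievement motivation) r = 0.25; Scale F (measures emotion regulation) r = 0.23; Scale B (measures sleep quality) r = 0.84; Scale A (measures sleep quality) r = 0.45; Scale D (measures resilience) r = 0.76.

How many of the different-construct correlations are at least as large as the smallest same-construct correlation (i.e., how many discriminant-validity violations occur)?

1

Convergent (same construct = sleep quality): Scale B, Scale A.
Smallest convergent = 0.45. Discriminant values: 0.40, 0.25, 0.23, 0.76; count ≥ 0.45 → 1.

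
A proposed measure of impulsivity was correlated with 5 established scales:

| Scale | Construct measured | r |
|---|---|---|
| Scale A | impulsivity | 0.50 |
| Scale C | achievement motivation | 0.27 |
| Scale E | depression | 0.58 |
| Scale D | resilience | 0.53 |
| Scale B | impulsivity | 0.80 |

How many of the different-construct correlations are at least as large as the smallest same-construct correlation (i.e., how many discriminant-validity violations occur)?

2

Convergent (same construct = impulsivity): Scale A, Scale B.
Smallest convergent = 0.50. Discriminant values: 0.27, 0.58, 0.53; count ≥ 0.50 → 2.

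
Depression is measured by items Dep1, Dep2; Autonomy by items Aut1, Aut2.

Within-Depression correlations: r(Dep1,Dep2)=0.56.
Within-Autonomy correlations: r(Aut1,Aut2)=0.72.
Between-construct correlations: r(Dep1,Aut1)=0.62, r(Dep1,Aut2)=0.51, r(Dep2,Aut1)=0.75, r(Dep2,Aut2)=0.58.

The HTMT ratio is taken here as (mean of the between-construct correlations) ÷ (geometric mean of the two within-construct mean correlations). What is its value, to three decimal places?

Mean between = 2.46/4 = 0.6150.
Mean within-Dep = 0.56/1 = 0.5600; mean within-Aut = 0.72/1 = 0.7200.
Geometric mean = √(0.5600 × 0.7200) = 0.6350.
HTMT = 0.6150 / 0.6350 = 0.969.

0.969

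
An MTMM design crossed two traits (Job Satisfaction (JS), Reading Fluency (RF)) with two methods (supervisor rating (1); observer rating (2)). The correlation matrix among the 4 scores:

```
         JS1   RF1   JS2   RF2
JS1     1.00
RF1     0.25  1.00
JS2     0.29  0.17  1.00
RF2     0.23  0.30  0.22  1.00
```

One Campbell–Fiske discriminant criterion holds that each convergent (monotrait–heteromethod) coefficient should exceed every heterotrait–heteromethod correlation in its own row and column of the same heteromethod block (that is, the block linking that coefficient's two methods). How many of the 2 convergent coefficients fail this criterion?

0

Checking each validity diagonal entry against its comparison values:
JS (methods 1·2): 0.29 vs {0.23, 0.17} → pass.
RF (methods 1·2): 0.30 vs {0.17, 0.23} → pass.
0 of 2 fail.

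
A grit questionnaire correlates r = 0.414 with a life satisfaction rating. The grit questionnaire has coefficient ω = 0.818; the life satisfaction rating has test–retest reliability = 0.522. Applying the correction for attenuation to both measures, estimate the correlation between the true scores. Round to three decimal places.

0.634

r_true = r_obs / √(r_xx · r_yy) = 0.414 / √(0.818 × 0.522) = 0.414 / √0.426996 = 0.414 / 0.6534 ≈ 0.634.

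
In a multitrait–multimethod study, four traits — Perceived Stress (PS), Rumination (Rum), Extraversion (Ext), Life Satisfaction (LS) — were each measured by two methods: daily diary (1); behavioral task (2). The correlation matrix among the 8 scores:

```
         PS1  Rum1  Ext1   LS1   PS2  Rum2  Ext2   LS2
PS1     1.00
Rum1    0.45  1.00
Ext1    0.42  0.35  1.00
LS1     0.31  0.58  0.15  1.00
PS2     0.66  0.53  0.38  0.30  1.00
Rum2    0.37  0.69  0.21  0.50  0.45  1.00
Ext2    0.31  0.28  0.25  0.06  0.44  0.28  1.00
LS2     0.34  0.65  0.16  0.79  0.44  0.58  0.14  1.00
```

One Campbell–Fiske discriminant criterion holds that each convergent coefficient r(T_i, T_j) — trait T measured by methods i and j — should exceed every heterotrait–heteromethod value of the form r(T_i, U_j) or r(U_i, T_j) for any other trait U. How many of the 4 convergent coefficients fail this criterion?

1

Checking each validity diagonal entry against its comparison values:
PS (methods 1·2): 0.66 vs {0.37, 0.53, 0.31, 0.38, 0.34, 0.30} → pass.
Rum (methods 1·2): 0.69 vs {0.53, 0.37, 0.28, 0.21, 0.65, 0.50} → pass.
Ext (methods 1·2): 0.25 vs {0.38, 0.31, 0.21, 0.28, 0.16, 0.06} → fail.
LS (methods 1·2): 0.79 vs {0.30, 0.34, 0.50, 0.65, 0.06, 0.16} → pass.
1 of 4 fail.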